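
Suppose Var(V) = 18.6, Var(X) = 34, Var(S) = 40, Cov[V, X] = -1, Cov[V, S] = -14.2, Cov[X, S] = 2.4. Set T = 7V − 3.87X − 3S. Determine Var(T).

Var(T) = a²·Var(V) + b²·Var(X) + c²·Var(S) + 2ab·Cov[V, X] + 2ac·Cov[V, S] + 2bc·Cov[X, S], with a = 7, b = -3.87, c = -3.
= 911.4 + 509.2146 + 360 + 54.18 + 596.4 + 55.728
= 2486.9226.

Var(T) = 2486.9226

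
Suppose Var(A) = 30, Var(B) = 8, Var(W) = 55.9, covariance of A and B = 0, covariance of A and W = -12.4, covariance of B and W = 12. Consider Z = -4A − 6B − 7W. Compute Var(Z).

Var(Z) = a²·Var(A) + b²·Var(B) + c²·Var(W) + 2ab·covariance of A and B + 2ac·covariance of A and W + 2bc·covariance of B and W, with a = -4, b = -6, c = -7.
= 480 + 288 + 2739.1 + 0 + (-694.4) + 1008
= 3820.7.

Var(Z) = 3820.7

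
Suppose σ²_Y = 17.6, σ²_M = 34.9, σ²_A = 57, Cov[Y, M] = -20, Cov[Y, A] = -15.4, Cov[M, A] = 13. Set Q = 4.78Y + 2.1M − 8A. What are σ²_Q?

σ²_Q = 4543.51284

σ²_Q = a²·σ²_Y + b²·σ²_M + c²·σ²_A + 2ab·Cov[Y, M] + 2ac·Cov[Y, A] + 2bc·Cov[M, A], with a = 4.78, b = 2.1, c = -8.
= 402.13184 + 153.909 + 3648 + (-401.52) + 1177.792 + (-436.8)
= 4543.51284.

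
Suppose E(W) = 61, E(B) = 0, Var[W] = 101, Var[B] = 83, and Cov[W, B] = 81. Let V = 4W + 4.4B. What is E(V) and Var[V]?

E(V) = 4·E(W) + 4.4·E(B) = 4·61 + 4.4·0 = 244.
Var[V] = a²·Var[W] + b²·Var[B] + 2ab·Cov[W, B] with a = 4, b = 4.4.
= 4²·101 + 4.4²·83 + 2·4·4.4·81
= 1616 + 1606.88 + 2851.2 = 6074.08.

E(V) = 244, Var[V] = 6074.08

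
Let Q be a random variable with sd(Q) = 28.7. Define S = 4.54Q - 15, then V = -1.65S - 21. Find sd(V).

sd(S) = |4.54|·28.7 = 130.298.
sd(V) = |-1.65|·130.298 = 214.9917.

sd(V) = 214.9917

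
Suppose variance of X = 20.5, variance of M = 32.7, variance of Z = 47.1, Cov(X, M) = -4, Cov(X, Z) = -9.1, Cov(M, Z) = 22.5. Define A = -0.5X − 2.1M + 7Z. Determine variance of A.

variance of A = 1851.032

variance of A = a²·variance of X + b²·variance of M + c²·variance of Z + 2ab·Cov(X, M) + 2ac·Cov(X, Z) + 2bc·Cov(M, Z), with a = -0.5, b = -2.1, c = 7.
= 5.125 + 144.207 + 2307.9 + (-8.4) + 63.7 + (-661.5)
= 1851.032.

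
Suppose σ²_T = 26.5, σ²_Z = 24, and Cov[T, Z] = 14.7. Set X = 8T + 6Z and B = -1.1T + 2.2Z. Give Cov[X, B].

Cov[X, B] = 245.3

By bilinearity, Cov[X, B] = ac·σ²_T + bd·σ²_Z + (ad+bc)·Cov[T, Z], with a=8, b=6, c=-1.1, d=2.2.
ac·σ²_T = 8·(-1.1)·26.5 = -233.2
bd·σ²_Z = 6·2.2·24 = 316.8
(ad+bc)·Cov[T, Z] = (11)·14.7 = 161.7
Cov[X, B] = -233.2 + 316.8 + 161.7 = 245.3.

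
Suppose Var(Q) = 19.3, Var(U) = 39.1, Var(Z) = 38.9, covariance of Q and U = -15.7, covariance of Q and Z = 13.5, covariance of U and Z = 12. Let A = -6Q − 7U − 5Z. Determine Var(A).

Var(A) = a²·Var(Q) + b²·Var(U) + c²·Var(Z) + 2ab·covariance of Q and U + 2ac·covariance of Q and Z + 2bc·covariance of U and Z, with a = -6, b = -7, c = -5.
= 694.8 + 1915.9 + 972.5 + (-1318.8) + 810 + 840
= 3914.4.

Var(A) = 3914.4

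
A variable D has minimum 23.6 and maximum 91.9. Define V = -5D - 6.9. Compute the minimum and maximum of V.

min(V) = -466.4, max(V) = -124.9

a = -5 < 0, so order reverses: min(V) = a·max(D)+b = (-5)·91.9 + (-6.9) = -466.4; max(V) = a·min(D)+b = (-5)·23.6 + (-6.9) = -124.9.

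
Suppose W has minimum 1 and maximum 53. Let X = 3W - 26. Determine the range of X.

Range(X) = 156

Range of W = 53 − 1 = 52.
Range(X) = |a|·Range(W) = |3|·52 = 156.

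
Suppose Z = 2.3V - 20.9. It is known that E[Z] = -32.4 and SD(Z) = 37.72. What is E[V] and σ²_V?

From Z = 2.3V - 20.9: E[Z] = a·E[V] + b, so E[V] = (E[Z] − b)/a = (-32.4 − (-20.9))/2.3 = -5.
σ²_Z = 37.72² = 1422.7984.
σ²_Z = a²·σ²_V, so σ²_V = 1422.7984/2.3² = 268.96.

E[V] = -5, σ²_V = 268.96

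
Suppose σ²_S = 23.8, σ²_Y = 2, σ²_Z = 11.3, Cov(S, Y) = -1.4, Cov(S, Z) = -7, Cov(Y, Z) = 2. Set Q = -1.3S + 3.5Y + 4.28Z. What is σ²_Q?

σ²_Q = a²·σ²_S + b²·σ²_Y + c²·σ²_Z + 2ab·Cov(S, Y) + 2ac·Cov(S, Z) + 2bc·Cov(Y, Z), with a = -1.3, b = 3.5, c = 4.28.
= 40.222 + 24.5 + 206.99792 + 12.74 + 77.896 + 59.92
= 422.27592.

σ²_Q = 422.27592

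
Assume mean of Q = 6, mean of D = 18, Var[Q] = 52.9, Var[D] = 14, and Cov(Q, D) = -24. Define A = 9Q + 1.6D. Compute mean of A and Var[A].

mean of A = 82.8, Var[A] = 3629.54

mean of A = 9·mean of Q + 1.6·mean of D = 9·6 + 1.6·18 = 82.8.
Var[A] = a²·Var[Q] + b²·Var[D] + 2ab·Cov(Q, D) with a = 9, b = 1.6.
= 9²·52.9 + 1.6²·14 + 2·9·1.6·(-24)
= 4284.9 + 35.84 + (-691.2) = 3629.54.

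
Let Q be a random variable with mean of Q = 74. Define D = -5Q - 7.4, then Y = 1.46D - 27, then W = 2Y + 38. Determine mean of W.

mean of W = -1118.008

mean of D = (-5)·74 + (-7.4) = -377.4.
mean of Y = 1.46·(-377.4) + (-27) = -578.004.
mean of W = 2·(-578.004) + 38 = -1118.008.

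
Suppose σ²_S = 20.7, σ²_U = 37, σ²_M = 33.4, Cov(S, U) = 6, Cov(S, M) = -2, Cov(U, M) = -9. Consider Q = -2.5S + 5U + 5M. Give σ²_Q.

σ²_Q = 1339.375

σ²_Q = a²·σ²_S + b²·σ²_U + c²·σ²_M + 2ab·Cov(S, U) + 2ac·Cov(S, M) + 2bc·Cov(U, M), with a = -2.5, b = 5, c = 5.
= 129.375 + 925 + 835 + (-150) + 50 + (-450)
= 1339.375.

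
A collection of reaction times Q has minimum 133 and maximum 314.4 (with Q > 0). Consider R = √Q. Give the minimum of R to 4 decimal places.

min(R) = 11.5326

√Q is increasing on this domain, so min(R) comes from min(Q) = 133: min(R) = √(133) ≈ 11.5326.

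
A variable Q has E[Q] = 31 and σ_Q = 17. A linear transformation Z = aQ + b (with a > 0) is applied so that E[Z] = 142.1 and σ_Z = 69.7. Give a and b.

σ_Z = a·σ_Q (a > 0), so a = 69.7/17 = 4.1.
E[Z] = a·E[Q] + b, so b = 142.1 − 4.1·31 = 15.

a = 4.1, b = 15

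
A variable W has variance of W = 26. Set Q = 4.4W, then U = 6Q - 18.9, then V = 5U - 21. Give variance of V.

variance of Q = 4.4²·26 = 503.36.
variance of U = 6²·503.36 = 18120.96.
variance of V = 5²·18120.96 = 453024.

variance of V = 453024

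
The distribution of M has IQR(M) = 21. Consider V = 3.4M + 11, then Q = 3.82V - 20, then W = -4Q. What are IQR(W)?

IQR(W) = 1090.992

IQR(V) = |3.4|·21 = 71.4.
IQR(Q) = |3.82|·71.4 = 272.748.
IQR(W) = |-4|·272.748 = 1090.992.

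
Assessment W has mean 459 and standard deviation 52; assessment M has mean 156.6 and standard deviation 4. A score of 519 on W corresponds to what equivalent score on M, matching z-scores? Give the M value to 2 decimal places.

z = (519 − 459)/52 ≈ 1.1538.
M = 156.6 + z·4 = 156.6 + (519 − 459)·4/52 ≈ 161.22.

M = 161.22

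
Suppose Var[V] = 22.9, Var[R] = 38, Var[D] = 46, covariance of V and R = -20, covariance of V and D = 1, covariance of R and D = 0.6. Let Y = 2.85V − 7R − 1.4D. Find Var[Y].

Var[Y] = a²·Var[V] + b²·Var[R] + c²·Var[D] + 2ab·covariance of V and R + 2ac·covariance of V and D + 2bc·covariance of R and D, with a = 2.85, b = -7, c = -1.4.
= 186.00525 + 1862 + 90.16 + 798 + (-7.98) + 11.76
= 2939.94525.

Var[Y] = 2939.94525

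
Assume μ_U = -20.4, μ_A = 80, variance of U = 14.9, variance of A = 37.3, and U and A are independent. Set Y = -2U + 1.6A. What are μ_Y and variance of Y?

μ_Y = 168.8, variance of Y = 155.088

μ_Y = (-2)·μ_U + 1.6·μ_A = (-2)·(-20.4) + 1.6·80 = 168.8.
variance of Y = a²·variance of U + b²·variance of A + 2ab·Cov[U, A] with a = -2, b = 1.6.
Independence gives Cov[U, A] = 0.
= (-2)²·14.9 + 1.6²·37.3 + 2·(-2)·1.6·0
= 59.6 + 95.488 + 0 = 155.088.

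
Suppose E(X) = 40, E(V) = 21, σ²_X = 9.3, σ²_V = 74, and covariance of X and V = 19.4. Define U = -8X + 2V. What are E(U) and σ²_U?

E(U) = (-8)·E(X) + 2·E(V) = (-8)·40 + 2·21 = -278.
σ²_U = a²·σ²_X + b²·σ²_V + 2ab·covariance of X and V with a = -8, b = 2.
= (-8)²·9.3 + 2²·74 + 2·(-8)·2·19.4
= 595.2 + 296 + (-620.8) = 270.4.

E(U) = -278, σ²_U = 270.4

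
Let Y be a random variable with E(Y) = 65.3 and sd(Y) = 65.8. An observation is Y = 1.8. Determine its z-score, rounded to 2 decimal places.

z = (Y − E(Y)) / sd(Y) = (1.8 − 65.3) / 65.8 ≈ -0.97.

z = -0.97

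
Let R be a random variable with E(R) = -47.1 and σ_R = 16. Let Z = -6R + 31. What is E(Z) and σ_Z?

E(Z) = 313.6, σ_Z = 96

Z = -6R + 31 is linear with a = -6, b = 31.
E(Z) = a·E(R) + b = (-6)·(-47.1) + 31 = 313.6.
σ_Z = |a|·σ_R = |-6|·16 = 96.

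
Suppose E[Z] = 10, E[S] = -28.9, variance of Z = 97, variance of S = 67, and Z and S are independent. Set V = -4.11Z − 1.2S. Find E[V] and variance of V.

E[V] = (-4.11)·E[Z] + (-1.2)·E[S] = (-4.11)·10 + (-1.2)·(-28.9) = -6.42.
variance of V = a²·variance of Z + b²·variance of S + 2ab·Cov[Z, S] with a = -4.11, b = -1.2.
Independence gives Cov[Z, S] = 0.
= (-4.11)²·97 + (-1.2)²·67 + 2·(-4.11)·(-1.2)·0
= 1638.5337 + 96.48 + 0 = 1735.0137.

E[V] = -6.42, variance of V = 1735.0137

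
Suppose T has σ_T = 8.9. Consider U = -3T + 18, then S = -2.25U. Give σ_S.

σ_S = 60.075

σ_U = |-3|·8.9 = 26.7.
σ_S = |-2.25|·26.7 = 60.075.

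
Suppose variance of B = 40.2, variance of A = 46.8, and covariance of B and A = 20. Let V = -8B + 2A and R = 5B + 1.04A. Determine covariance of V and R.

By bilinearity, covariance of V and R = ac·variance of B + bd·variance of A + (ad+bc)·covariance of B and A, with a=-8, b=2, c=5, d=1.04.
ac·variance of B = (-8)·5·40.2 = -1608
bd·variance of A = 2·1.04·46.8 = 97.344
(ad+bc)·covariance of B and A = (1.68)·20 = 33.6
covariance of V and R = -1608 + 97.344 + 33.6 = -1477.056.

covariance of V and R = -1477.056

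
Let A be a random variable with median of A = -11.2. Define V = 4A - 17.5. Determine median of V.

A linear map preserves order up to sign, so median of V = a·median of A + b = 4·(-11.2) + (-17.5) = -62.3.

median of V = -62.3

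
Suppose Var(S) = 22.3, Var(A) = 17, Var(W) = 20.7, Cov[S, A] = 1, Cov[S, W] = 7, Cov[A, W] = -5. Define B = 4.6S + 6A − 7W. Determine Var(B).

Var(B) = 2122.568

Var(B) = a²·Var(S) + b²·Var(A) + c²·Var(W) + 2ab·Cov[S, A] + 2ac·Cov[S, W] + 2bc·Cov[A, W], with a = 4.6, b = 6, c = -7.
= 471.868 + 612 + 1014.3 + 55.2 + (-450.8) + 420
= 2122.568.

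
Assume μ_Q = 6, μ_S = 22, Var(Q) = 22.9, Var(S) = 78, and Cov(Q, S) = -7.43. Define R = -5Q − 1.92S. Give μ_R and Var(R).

μ_R = (-5)·μ_Q + (-1.92)·μ_S = (-5)·6 + (-1.92)·22 = -72.24.
Var(R) = a²·Var(Q) + b²·Var(S) + 2ab·Cov(Q, S) with a = -5, b = -1.92.
= (-5)²·22.9 + (-1.92)²·78 + 2·(-5)·(-1.92)·(-7.43)
= 572.5 + 287.5392 + (-142.656) = 717.3832.

μ_R = -72.24, Var(R) = 717.3832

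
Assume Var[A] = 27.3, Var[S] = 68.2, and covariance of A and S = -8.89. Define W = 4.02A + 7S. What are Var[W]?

Var[W] = a²·Var[A] + b²·Var[S] + 2ab·covariance of A and S with a = 4.02, b = 7.
= 4.02²·27.3 + 7²·68.2 + 2·4.02·7·(-8.89)
= 441.17892 + 3341.8 + (-500.3292) = 3282.64972.

Var[W] = 3282.64972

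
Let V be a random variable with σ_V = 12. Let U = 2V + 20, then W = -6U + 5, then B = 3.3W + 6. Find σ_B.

σ_U = |2|·12 = 24.
σ_W = |-6|·24 = 144.
σ_B = |3.3|·144 = 475.2.

σ_B = 475.2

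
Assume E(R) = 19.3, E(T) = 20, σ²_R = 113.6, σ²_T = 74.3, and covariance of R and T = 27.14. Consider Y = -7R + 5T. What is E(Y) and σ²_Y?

E(Y) = -35.1, σ²_Y = 5524.1

E(Y) = (-7)·E(R) + 5·E(T) = (-7)·19.3 + 5·20 = -35.1.
σ²_Y = a²·σ²_R + b²·σ²_T + 2ab·covariance of R and T with a = -7, b = 5.
= (-7)²·113.6 + 5²·74.3 + 2·(-7)·5·27.14
= 5566.4 + 1857.5 + (-1899.8) = 5524.1.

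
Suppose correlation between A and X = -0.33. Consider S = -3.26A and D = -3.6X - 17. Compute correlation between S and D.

Linear rescalings preserve correlation up to sign; here the slopes -3.26 and -3.6 have the same sign, so correlation between S and D = correlation between A and X = -0.33.

correlation between S and D = -0.33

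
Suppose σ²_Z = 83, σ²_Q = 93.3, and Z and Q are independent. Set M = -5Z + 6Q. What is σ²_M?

σ²_M = 5433.8

σ²_M = a²·σ²_Z + b²·σ²_Q + 2ab·Cov[Z, Q] with a = -5, b = 6.
Independence gives Cov[Z, Q] = 0.
= (-5)²·83 + 6²·93.3 + 2·(-5)·6·0
= 2075 + 3358.8 + 0 = 5433.8.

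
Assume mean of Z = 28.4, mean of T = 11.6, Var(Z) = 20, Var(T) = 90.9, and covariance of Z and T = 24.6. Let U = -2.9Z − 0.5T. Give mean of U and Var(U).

mean of U = (-2.9)·mean of Z + (-0.5)·mean of T = (-2.9)·28.4 + (-0.5)·11.6 = -88.16.
Var(U) = a²·Var(Z) + b²·Var(T) + 2ab·covariance of Z and T with a = -2.9, b = -0.5.
= (-2.9)²·20 + (-0.5)²·90.9 + 2·(-2.9)·(-0.5)·24.6
= 168.2 + 22.725 + 71.34 = 262.265.

mean of U = -88.16, Var(U) = 262.265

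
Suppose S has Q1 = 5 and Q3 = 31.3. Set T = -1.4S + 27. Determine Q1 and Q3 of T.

a = -1.4 < 0 reverses order: Q1(T) comes from Q3(S), Q3(T) from Q1(S).
Q1(T) = (-1.4)·31.3 + 27 = -16.82; Q3(T) = (-1.4)·5 + 27 = 20.

Q1(T) = -16.82, Q3(T) = 20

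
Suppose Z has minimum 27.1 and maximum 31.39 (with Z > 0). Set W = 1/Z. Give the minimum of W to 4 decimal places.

1/Z is decreasing on this domain, so min(W) comes from max(Z) = 31.39: min(W) = 1/(31.39) ≈ 0.0319.

min(W) = 0.0319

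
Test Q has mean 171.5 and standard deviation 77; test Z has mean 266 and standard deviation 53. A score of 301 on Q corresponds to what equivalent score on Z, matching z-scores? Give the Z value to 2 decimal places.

z = (301 − 171.5)/77 ≈ 1.6818.
Z = 266 + z·53 = 266 + (301 − 171.5)·53/77 ≈ 355.14.

Z = 355.14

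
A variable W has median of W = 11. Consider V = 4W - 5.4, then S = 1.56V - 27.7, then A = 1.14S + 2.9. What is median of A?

median of A = 39.96824

median of V = 4·11 + (-5.4) = 38.6.
median of S = 1.56·38.6 + (-27.7) = 32.516.
median of A = 1.14·32.516 + 2.9 = 39.96824.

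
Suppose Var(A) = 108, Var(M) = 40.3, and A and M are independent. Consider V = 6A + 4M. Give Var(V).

Var(V) = 4532.8

Var(V) = a²·Var(A) + b²·Var(M) + 2ab·Cov(A, M) with a = 6, b = 4.
Independence gives Cov(A, M) = 0.
= 6²·108 + 4²·40.3 + 2·6·4·0
= 3888 + 644.8 + 0 = 4532.8.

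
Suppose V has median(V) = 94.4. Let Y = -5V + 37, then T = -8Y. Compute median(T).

median(T) = 3480

median(Y) = (-5)·94.4 + 37 = -435.
median(T) = (-8)·(-435) = 3480.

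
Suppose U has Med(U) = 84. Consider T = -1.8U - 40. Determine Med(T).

A linear map preserves order up to sign, so Med(T) = a·Med(U) + b = (-1.8)·84 + (-40) = -191.2.

Med(T) = -191.2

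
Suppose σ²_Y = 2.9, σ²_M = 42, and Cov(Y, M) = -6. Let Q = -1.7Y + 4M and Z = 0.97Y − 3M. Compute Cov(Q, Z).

Cov(Q, Z) = -562.6621

By bilinearity, Cov(Q, Z) = ac·σ²_Y + bd·σ²_M + (ad+bc)·Cov(Y, M), with a=-1.7, b=4, c=0.97, d=-3.
ac·σ²_Y = (-1.7)·0.97·2.9 = -4.7821
bd·σ²_M = 4·(-3)·42 = -504
(ad+bc)·Cov(Y, M) = (8.98)·(-6) = -53.88
Cov(Q, Z) = -4.7821 + (-504) + (-53.88) = -562.6621.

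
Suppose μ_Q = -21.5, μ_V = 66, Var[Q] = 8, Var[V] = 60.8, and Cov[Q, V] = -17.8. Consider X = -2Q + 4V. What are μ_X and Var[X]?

μ_X = (-2)·μ_Q + 4·μ_V = (-2)·(-21.5) + 4·66 = 307.
Var[X] = a²·Var[Q] + b²·Var[V] + 2ab·Cov[Q, V] with a = -2, b = 4.
= (-2)²·8 + 4²·60.8 + 2·(-2)·4·(-17.8)
= 32 + 972.8 + 284.8 = 1289.6.

μ_X = 307, Var[X] = 1289.6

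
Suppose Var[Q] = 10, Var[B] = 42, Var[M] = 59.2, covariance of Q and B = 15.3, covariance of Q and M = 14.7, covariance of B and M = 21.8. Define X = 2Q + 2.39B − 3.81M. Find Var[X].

Var[X] = a²·Var[Q] + b²·Var[B] + c²·Var[M] + 2ab·covariance of Q and B + 2ac·covariance of Q and M + 2bc·covariance of B and M, with a = 2, b = 2.39, c = -3.81.
= 40 + 239.9082 + 859.35312 + 146.268 + (-224.028) + (-397.01724)
= 664.48408.

Var[X] = 664.48408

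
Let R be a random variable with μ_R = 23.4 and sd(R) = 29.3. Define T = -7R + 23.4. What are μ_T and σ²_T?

μ_T = -140.4, σ²_T = 42066.01

T = -7R + 23.4 is linear with a = -7, b = 23.4.
μ_T = a·μ_R + b = (-7)·23.4 + 23.4 = -140.4.
σ²_R = 29.3² = 858.49.
σ²_T = a²·σ²_R = (-7)²·858.49 = 42066.01 (the additive constant 23.4 does not affect variance).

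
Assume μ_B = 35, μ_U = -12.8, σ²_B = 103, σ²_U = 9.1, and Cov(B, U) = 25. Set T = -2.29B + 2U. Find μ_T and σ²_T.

μ_T = (-2.29)·μ_B + 2·μ_U = (-2.29)·35 + 2·(-12.8) = -105.75.
σ²_T = a²·σ²_B + b²·σ²_U + 2ab·Cov(B, U) with a = -2.29, b = 2.
= (-2.29)²·103 + 2²·9.1 + 2·(-2.29)·2·25
= 540.1423 + 36.4 + (-229) = 347.5423.

μ_T = -105.75, σ²_T = 347.5423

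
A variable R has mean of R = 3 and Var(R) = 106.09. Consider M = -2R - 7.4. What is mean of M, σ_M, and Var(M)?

M = -2R - 7.4 is linear with a = -2, b = -7.4.
mean of M = a·mean of R + b = (-2)·3 + (-7.4) = -13.4.
σ_R = √106.09 = 10.3.
σ_M = |a|·σ_R = |-2|·10.3 = 20.6.
Var(M) = a²·Var(R) = (-2)²·106.09 = 424.36 (the additive constant -7.4 does not affect variance).

mean of M = -13.4, σ_M = 20.6, Var(M) = 424.36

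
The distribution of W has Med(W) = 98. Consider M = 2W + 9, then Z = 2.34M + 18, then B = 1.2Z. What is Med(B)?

Med(B) = 597.24

Med(M) = 2·98 + 9 = 205.
Med(Z) = 2.34·205 + 18 = 497.7.
Med(B) = 1.2·497.7 = 597.24.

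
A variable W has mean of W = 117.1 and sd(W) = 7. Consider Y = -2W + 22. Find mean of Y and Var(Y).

Y = -2W + 22 is linear with a = -2, b = 22.
mean of Y = a·mean of W + b = (-2)·117.1 + 22 = -212.2.
Var(W) = 7² = 49.
Var(Y) = a²·Var(W) = (-2)²·49 = 196 (the additive constant 22 does not affect variance).

mean of Y = -212.2, Var(Y) = 196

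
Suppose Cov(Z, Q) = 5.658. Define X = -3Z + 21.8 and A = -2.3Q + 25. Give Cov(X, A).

Cov(X, A) = 39.0402

Cov(X, A) = a·c·Cov(Z, Q) = (-3)·(-2.3)·5.658 = 39.0402. Additive constants drop out.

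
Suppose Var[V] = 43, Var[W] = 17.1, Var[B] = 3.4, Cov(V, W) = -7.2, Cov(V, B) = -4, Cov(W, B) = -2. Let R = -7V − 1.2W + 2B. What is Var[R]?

Var[R] = a²·Var[V] + b²·Var[W] + c²·Var[B] + 2ab·Cov(V, W) + 2ac·Cov(V, B) + 2bc·Cov(W, B), with a = -7, b = -1.2, c = 2.
= 2107 + 24.624 + 13.6 + (-120.96) + 112 + 9.6
= 2145.864.

Var[R] = 2145.864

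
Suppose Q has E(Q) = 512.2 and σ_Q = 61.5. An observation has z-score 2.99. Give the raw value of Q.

Q = E(Q) + z·σ_Q = 512.2 + 2.99·61.5 = 696.085.

Q = 696.085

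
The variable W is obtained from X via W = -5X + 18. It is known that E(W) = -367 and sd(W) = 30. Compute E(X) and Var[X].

E(X) = 77, Var[X] = 36

From W = -5X + 18: E(W) = a·E(X) + b, so E(X) = (E(W) − b)/a = (-367 − 18)/(-5) = 77.
Var[W] = 30² = 900.
Var[W] = a²·Var[X], so Var[X] = 900/(-5)² = 36.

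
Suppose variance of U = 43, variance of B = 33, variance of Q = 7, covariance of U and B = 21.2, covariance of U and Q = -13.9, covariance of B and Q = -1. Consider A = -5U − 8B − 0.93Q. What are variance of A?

variance of A = 4744.9043

variance of A = a²·variance of U + b²·variance of B + c²·variance of Q + 2ab·covariance of U and B + 2ac·covariance of U and Q + 2bc·covariance of B and Q, with a = -5, b = -8, c = -0.93.
= 1075 + 2112 + 6.0543 + 1696 + (-129.27) + (-14.88)
= 4744.9043.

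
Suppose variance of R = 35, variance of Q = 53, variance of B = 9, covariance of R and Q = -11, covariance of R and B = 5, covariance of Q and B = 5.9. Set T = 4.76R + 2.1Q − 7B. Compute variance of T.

variance of T = 741.174

variance of T = a²·variance of R + b²·variance of Q + c²·variance of B + 2ab·covariance of R and Q + 2ac·covariance of R and B + 2bc·covariance of Q and B, with a = 4.76, b = 2.1, c = -7.
= 793.016 + 233.73 + 441 + (-219.912) + (-333.2) + (-173.46)
= 741.174.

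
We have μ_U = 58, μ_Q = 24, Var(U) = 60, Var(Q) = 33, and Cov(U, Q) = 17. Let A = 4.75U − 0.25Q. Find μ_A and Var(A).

μ_A = 4.75·μ_U + (-0.25)·μ_Q = 4.75·58 + (-0.25)·24 = 269.5.
Var(A) = a²·Var(U) + b²·Var(Q) + 2ab·Cov(U, Q) with a = 4.75, b = -0.25.
= 4.75²·60 + (-0.25)²·33 + 2·4.75·(-0.25)·17
= 1353.75 + 2.0625 + (-40.375) = 1315.4375.

μ_A = 269.5, Var(A) = 1315.4375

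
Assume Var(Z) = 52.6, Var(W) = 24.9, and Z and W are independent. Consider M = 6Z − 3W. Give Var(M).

Var(M) = 2117.7

Var(M) = a²·Var(Z) + b²·Var(W) + 2ab·covariance of Z and W with a = 6, b = -3.
Independence gives covariance of Z and W = 0.
= 6²·52.6 + (-3)²·24.9 + 2·6·(-3)·0
= 1893.6 + 224.1 + 0 = 2117.7.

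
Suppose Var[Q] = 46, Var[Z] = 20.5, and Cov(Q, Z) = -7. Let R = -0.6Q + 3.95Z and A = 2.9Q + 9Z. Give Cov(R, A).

Cov(R, A) = 606.35

By bilinearity, Cov(R, A) = ac·Var[Q] + bd·Var[Z] + (ad+bc)·Cov(Q, Z), with a=-0.6, b=3.95, c=2.9, d=9.
ac·Var[Q] = (-0.6)·2.9·46 = -80.04
bd·Var[Z] = 3.95·9·20.5 = 728.775
(ad+bc)·Cov(Q, Z) = (6.055)·(-7) = -42.385
Cov(R, A) = -80.04 + 728.775 + (-42.385) = 606.35.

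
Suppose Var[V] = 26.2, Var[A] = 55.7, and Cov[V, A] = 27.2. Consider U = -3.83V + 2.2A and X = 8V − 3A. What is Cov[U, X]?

By bilinearity, Cov[U, X] = ac·Var[V] + bd·Var[A] + (ad+bc)·Cov[V, A], with a=-3.83, b=2.2, c=8, d=-3.
ac·Var[V] = (-3.83)·8·26.2 = -802.768
bd·Var[A] = 2.2·(-3)·55.7 = -367.62
(ad+bc)·Cov[V, A] = (29.09)·27.2 = 791.248
Cov[U, X] = -802.768 + (-367.62) + 791.248 = -379.14.

Cov[U, X] = -379.14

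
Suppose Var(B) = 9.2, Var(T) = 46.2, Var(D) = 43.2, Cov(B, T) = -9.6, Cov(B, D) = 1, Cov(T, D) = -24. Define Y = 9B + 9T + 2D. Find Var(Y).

Var(Y) = a²·Var(B) + b²·Var(T) + c²·Var(D) + 2ab·Cov(B, T) + 2ac·Cov(B, D) + 2bc·Cov(T, D), with a = 9, b = 9, c = 2.
= 745.2 + 3742.2 + 172.8 + (-1555.2) + 36 + (-864)
= 2277.

Var(Y) = 2277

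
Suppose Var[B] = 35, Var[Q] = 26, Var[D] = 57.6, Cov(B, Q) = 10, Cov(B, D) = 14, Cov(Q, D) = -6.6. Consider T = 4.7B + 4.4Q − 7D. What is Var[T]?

Var[T] = a²·Var[B] + b²·Var[Q] + c²·Var[D] + 2ab·Cov(B, Q) + 2ac·Cov(B, D) + 2bc·Cov(Q, D), with a = 4.7, b = 4.4, c = -7.
= 773.15 + 503.36 + 2822.4 + 413.6 + (-921.2) + 406.56
= 3997.87.

Var[T] = 3997.87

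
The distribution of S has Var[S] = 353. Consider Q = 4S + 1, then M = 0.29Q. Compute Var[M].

Var[M] = 474.9968

Var[Q] = 4²·353 = 5648.
Var[M] = 0.29²·5648 = 474.9968.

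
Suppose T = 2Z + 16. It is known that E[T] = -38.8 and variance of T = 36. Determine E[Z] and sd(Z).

From T = 2Z + 16: E[T] = a·E[Z] + b, so E[Z] = (E[T] − b)/a = (-38.8 − 16)/2 = -27.4.
sd(T) = √36 = 6.
sd(T) = |a|·sd(Z), so sd(Z) = 6/|2| = 3.

E[Z] = -27.4, sd(Z) = 3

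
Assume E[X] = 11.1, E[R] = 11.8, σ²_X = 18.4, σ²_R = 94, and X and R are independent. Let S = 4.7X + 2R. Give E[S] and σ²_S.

E[S] = 4.7·E[X] + 2·E[R] = 4.7·11.1 + 2·11.8 = 75.77.
σ²_S = a²·σ²_X + b²·σ²_R + 2ab·Cov(X, R) with a = 4.7, b = 2.
Independence gives Cov(X, R) = 0.
= 4.7²·18.4 + 2²·94 + 2·4.7·2·0
= 406.456 + 376 + 0 = 782.456.

E[S] = 75.77, σ²_S = 782.456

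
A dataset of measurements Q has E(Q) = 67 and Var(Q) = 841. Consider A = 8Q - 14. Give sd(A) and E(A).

A = 8Q - 14 is linear with a = 8, b = -14.
sd(Q) = √841 = 29.
sd(A) = |a|·sd(Q) = |8|·29 = 232.
E(A) = a·E(Q) + b = 8·67 + (-14) = 522.

sd(A) = 232, E(A) = 522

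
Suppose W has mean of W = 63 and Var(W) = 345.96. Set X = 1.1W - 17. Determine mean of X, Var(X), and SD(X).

mean of X = 52.3, Var(X) = 418.6116, SD(X) = 20.46

X = 1.1W - 17 is linear with a = 1.1, b = -17.
mean of X = a·mean of W + b = 1.1·63 + (-17) = 52.3.
Var(X) = a²·Var(W) = 1.1²·345.96 = 418.6116 (the additive constant -17 does not affect variance).
SD(W) = √345.96 = 18.6.
SD(X) = |a|·SD(W) = |1.1|·18.6 = 20.46.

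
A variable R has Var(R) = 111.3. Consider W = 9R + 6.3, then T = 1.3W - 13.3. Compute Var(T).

Var(T) = 15235.857

Var(W) = 9²·111.3 = 9015.3.
Var(T) = 1.3²·9015.3 = 15235.857.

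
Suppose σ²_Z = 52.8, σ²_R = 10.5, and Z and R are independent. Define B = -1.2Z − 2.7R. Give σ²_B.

σ²_B = 152.577

σ²_B = a²·σ²_Z + b²·σ²_R + 2ab·Cov(Z, R) with a = -1.2, b = -2.7.
Independence gives Cov(Z, R) = 0.
= (-1.2)²·52.8 + (-2.7)²·10.5 + 2·(-1.2)·(-2.7)·0
= 76.032 + 76.545 + 0 = 152.577.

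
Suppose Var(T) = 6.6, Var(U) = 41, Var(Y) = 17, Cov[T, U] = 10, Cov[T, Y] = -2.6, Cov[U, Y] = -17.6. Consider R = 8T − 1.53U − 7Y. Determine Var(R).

Var(R) = a²·Var(T) + b²·Var(U) + c²·Var(Y) + 2ab·Cov[T, U] + 2ac·Cov[T, Y] + 2bc·Cov[U, Y], with a = 8, b = -1.53, c = -7.
= 422.4 + 95.9769 + 833 + (-244.8) + 291.2 + (-376.992)
= 1020.7849.

Var(R) = 1020.7849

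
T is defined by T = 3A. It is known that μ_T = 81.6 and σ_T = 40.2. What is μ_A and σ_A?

μ_A = 27.2, σ_A = 13.4

From T = 3A: μ_T = a·μ_A + b, so μ_A = (μ_T − b)/a = (81.6 − 0)/3 = 27.2.
σ_T = |a|·σ_A, so σ_A = 40.2/|3| = 13.4.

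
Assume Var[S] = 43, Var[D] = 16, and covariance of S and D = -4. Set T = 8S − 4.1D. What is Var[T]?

Var[T] = 3283.36

Var[T] = a²·Var[S] + b²·Var[D] + 2ab·covariance of S and D with a = 8, b = -4.1.
= 8²·43 + (-4.1)²·16 + 2·8·(-4.1)·(-4)
= 2752 + 268.96 + 262.4 = 3283.36.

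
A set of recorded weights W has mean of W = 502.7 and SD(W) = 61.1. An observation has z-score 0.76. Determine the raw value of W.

W = mean of W + z·SD(W) = 502.7 + 0.76·61.1 = 549.136.

W = 549.136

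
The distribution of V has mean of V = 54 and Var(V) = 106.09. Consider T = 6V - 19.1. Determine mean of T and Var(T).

T = 6V - 19.1 is linear with a = 6, b = -19.1.
mean of T = a·mean of V + b = 6·54 + (-19.1) = 304.9.
Var(T) = a²·Var(V) = 6²·106.09 = 3819.24 (the additive constant -19.1 does not affect variance).

mean of T = 304.9, Var(T) = 3819.24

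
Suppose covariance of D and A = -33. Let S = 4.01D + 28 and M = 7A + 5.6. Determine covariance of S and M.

covariance of S and M = -926.31

covariance of S and M = a·c·covariance of D and A = 4.01·7·(-33) = -926.31. Additive constants drop out.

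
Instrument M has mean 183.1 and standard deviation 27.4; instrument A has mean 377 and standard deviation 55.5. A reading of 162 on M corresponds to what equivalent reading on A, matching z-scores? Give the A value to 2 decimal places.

A = 334.26

z = (162 − 183.1)/27.4 ≈ -0.7701.
A = 377 + z·55.5 = 377 + (162 − 183.1)·55.5/27.4 ≈ 334.26.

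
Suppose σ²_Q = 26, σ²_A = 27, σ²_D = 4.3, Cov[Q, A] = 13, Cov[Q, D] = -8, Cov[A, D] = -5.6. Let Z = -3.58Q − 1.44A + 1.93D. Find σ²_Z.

σ²_Z = 680.94331

σ²_Z = a²·σ²_Q + b²·σ²_A + c²·σ²_D + 2ab·Cov[Q, A] + 2ac·Cov[Q, D] + 2bc·Cov[A, D], with a = -3.58, b = -1.44, c = 1.93.
= 333.2264 + 55.9872 + 16.01707 + 134.0352 + 110.5504 + 31.12704
= 680.94331.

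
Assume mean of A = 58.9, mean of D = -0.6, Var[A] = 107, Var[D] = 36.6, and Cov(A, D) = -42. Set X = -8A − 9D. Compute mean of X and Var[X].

mean of X = (-8)·mean of A + (-9)·mean of D = (-8)·58.9 + (-9)·(-0.6) = -465.8.
Var[X] = a²·Var[A] + b²·Var[D] + 2ab·Cov(A, D) with a = -8, b = -9.
= (-8)²·107 + (-9)²·36.6 + 2·(-8)·(-9)·(-42)
= 6848 + 2964.6 + (-6048) = 3764.6.

mean of X = -465.8, Var[X] = 3764.6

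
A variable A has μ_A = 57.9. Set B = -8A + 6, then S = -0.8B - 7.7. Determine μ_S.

μ_B = (-8)·57.9 + 6 = -457.2.
μ_S = (-0.8)·(-457.2) + (-7.7) = 358.06.

μ_S = 358.06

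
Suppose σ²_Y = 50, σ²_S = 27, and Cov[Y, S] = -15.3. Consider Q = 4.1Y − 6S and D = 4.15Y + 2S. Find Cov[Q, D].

By bilinearity, Cov[Q, D] = ac·σ²_Y + bd·σ²_S + (ad+bc)·Cov[Y, S], with a=4.1, b=-6, c=4.15, d=2.
ac·σ²_Y = 4.1·4.15·50 = 850.75
bd·σ²_S = (-6)·2·27 = -324
(ad+bc)·Cov[Y, S] = (-16.7)·(-15.3) = 255.51
Cov[Q, D] = 850.75 + (-324) + 255.51 = 782.26.

Cov[Q, D] = 782.26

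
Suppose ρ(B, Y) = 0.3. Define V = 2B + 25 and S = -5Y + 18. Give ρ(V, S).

ρ(V, S) = -0.3

Linear rescalings preserve |correlation|; the slopes 2 and -5 have opposite signs, so the correlation flips sign: ρ(V, S) = −ρ(B, Y) = -0.3.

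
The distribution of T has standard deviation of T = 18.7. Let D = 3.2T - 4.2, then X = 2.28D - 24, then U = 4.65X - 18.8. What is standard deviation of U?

standard deviation of U = 634.42368

standard deviation of D = |3.2|·18.7 = 59.84.
standard deviation of X = |2.28|·59.84 = 136.4352.
standard deviation of U = |4.65|·136.4352 = 634.42368.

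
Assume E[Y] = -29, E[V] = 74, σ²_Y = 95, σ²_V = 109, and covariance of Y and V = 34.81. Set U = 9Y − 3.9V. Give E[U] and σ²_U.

E[U] = -549.6, σ²_U = 6909.228

E[U] = 9·E[Y] + (-3.9)·E[V] = 9·(-29) + (-3.9)·74 = -549.6.
σ²_U = a²·σ²_Y + b²·σ²_V + 2ab·covariance of Y and V with a = 9, b = -3.9.
= 9²·95 + (-3.9)²·109 + 2·9·(-3.9)·34.81
= 7695 + 1657.89 + (-2443.662) = 6909.228.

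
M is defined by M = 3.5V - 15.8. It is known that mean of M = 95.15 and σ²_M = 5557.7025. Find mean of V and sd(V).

mean of V = 31.7, sd(V) = 21.3

From M = 3.5V - 15.8: mean of M = a·mean of V + b, so mean of V = (mean of M − b)/a = (95.15 − (-15.8))/3.5 = 31.7.
sd(M) = √5557.7025 = 74.55.
sd(M) = |a|·sd(V), so sd(V) = 74.55/|3.5| = 21.3.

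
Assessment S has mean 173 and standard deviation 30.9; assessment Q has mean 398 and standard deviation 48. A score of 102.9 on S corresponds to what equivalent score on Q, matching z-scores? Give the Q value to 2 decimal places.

Q = 289.11

z = (102.9 − 173)/30.9 ≈ -2.2686.
Q = 398 + z·48 = 398 + (102.9 − 173)·48/30.9 ≈ 289.11.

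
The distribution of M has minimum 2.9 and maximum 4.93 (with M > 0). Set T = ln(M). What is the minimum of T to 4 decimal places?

min(T) = 1.0647

ln(M) is increasing on this domain, so min(T) comes from min(M) = 2.9: min(T) = ln(2.9) ≈ 1.0647.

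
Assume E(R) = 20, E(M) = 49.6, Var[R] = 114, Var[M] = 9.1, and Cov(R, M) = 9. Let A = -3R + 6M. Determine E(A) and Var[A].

E(A) = 237.6, Var[A] = 1029.6

E(A) = (-3)·E(R) + 6·E(M) = (-3)·20 + 6·49.6 = 237.6.
Var[A] = a²·Var[R] + b²·Var[M] + 2ab·Cov(R, M) with a = -3, b = 6.
= (-3)²·114 + 6²·9.1 + 2·(-3)·6·9
= 1026 + 327.6 + (-324) = 1029.6.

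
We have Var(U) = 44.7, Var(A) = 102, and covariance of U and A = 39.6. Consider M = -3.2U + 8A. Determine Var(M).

Var(M) = 4958.208

Var(M) = a²·Var(U) + b²·Var(A) + 2ab·covariance of U and A with a = -3.2, b = 8.
= (-3.2)²·44.7 + 8²·102 + 2·(-3.2)·8·39.6
= 457.728 + 6528 + (-2027.52) = 4958.208.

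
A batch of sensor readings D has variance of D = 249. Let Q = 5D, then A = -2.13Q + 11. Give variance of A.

variance of Q = 5²·249 = 6225.
variance of A = (-2.13)²·6225 = 28242.2025.

variance of A = 28242.2025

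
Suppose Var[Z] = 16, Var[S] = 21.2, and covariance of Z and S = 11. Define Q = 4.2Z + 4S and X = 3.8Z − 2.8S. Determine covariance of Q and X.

By bilinearity, covariance of Q and X = ac·Var[Z] + bd·Var[S] + (ad+bc)·covariance of Z and S, with a=4.2, b=4, c=3.8, d=-2.8.
ac·Var[Z] = 4.2·3.8·16 = 255.36
bd·Var[S] = 4·(-2.8)·21.2 = -237.44
(ad+bc)·covariance of Z and S = (3.44)·11 = 37.84
covariance of Q and X = 255.36 + (-237.44) + 37.84 = 55.76.

covariance of Q and X = 55.76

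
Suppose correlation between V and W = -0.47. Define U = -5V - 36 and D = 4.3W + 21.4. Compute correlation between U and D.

correlation between U and D = 0.47

Linear rescalings preserve |correlation|; the slopes -5 and 4.3 have opposite signs, so the correlation flips sign: correlation between U and D = −correlation between V and W = 0.47.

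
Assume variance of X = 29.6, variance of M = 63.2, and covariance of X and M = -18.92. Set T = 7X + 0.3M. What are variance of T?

variance of T = 1376.624

variance of T = a²·variance of X + b²·variance of M + 2ab·covariance of X and M with a = 7, b = 0.3.
= 7²·29.6 + 0.3²·63.2 + 2·7·0.3·(-18.92)
= 1450.4 + 5.688 + (-79.464) = 1376.624.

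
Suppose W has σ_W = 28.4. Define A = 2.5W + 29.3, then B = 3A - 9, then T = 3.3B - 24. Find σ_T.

σ_T = 702.9

σ_A = |2.5|·28.4 = 71.
σ_B = |3|·71 = 213.
σ_T = |3.3|·213 = 702.9.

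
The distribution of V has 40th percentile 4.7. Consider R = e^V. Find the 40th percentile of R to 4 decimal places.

e^V is increasing, so P_{40}(R) = g(P_{40}(V)) ≈ 109.9472.

40th percentile of R = 109.9472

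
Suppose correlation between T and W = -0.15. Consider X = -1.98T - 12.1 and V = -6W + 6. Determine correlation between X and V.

Linear rescalings preserve correlation up to sign; here the slopes -1.98 and -6 have the same sign, so correlation between X and V = correlation between T and W = -0.15.

correlation between X and V = -0.15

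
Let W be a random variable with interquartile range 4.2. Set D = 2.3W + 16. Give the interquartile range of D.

IQR(D) = 9.66

Under D = aW + b, IQR(D) = |a|·IQR(W) = |2.3|·4.2 = 9.66 (shifts cancel; spread scales by |a|).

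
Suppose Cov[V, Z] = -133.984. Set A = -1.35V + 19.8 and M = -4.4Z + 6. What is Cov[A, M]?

Cov[A, M] = -795.86496

Cov[A, M] = a·c·Cov[V, Z] = (-1.35)·(-4.4)·(-133.984) = -795.86496. Additive constants drop out.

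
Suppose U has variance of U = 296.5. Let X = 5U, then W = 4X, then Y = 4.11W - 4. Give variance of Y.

variance of Y = 2003403.06

variance of X = 5²·296.5 = 7412.5.
variance of W = 4²·7412.5 = 118600.
variance of Y = 4.11²·118600 = 2003403.06.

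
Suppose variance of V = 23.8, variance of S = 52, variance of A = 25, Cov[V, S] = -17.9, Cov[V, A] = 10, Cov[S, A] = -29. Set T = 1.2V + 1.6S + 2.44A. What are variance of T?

variance of T = a²·variance of V + b²·variance of S + c²·variance of A + 2ab·Cov[V, S] + 2ac·Cov[V, A] + 2bc·Cov[S, A], with a = 1.2, b = 1.6, c = 2.44.
= 34.272 + 133.12 + 148.84 + (-68.736) + 58.56 + (-226.432)
= 79.624.

variance of T = 79.624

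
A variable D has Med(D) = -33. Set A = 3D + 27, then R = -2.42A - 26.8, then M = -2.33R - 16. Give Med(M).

Med(A) = 3·(-33) + 27 = -72.
Med(R) = (-2.42)·(-72) + (-26.8) = 147.44.
Med(M) = (-2.33)·147.44 + (-16) = -359.5352.

Med(M) = -359.5352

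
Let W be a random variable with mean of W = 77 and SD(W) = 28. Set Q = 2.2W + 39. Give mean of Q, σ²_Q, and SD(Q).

mean of Q = 208.4, σ²_Q = 3794.56, SD(Q) = 61.6

Q = 2.2W + 39 is linear with a = 2.2, b = 39.
mean of Q = a·mean of W + b = 2.2·77 + 39 = 208.4.
σ²_W = 28² = 784.
σ²_Q = a²·σ²_W = 2.2²·784 = 3794.56 (the additive constant 39 does not affect variance).
SD(Q) = |a|·SD(W) = |2.2|·28 = 61.6.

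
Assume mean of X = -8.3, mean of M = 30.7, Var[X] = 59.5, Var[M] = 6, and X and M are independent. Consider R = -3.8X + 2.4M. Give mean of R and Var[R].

mean of R = (-3.8)·mean of X + 2.4·mean of M = (-3.8)·(-8.3) + 2.4·30.7 = 105.22.
Var[R] = a²·Var[X] + b²·Var[M] + 2ab·Cov(X, M) with a = -3.8, b = 2.4.
Independence gives Cov(X, M) = 0.
= (-3.8)²·59.5 + 2.4²·6 + 2·(-3.8)·2.4·0
= 859.18 + 34.56 + 0 = 893.74.

mean of R = 105.22, Var[R] = 893.74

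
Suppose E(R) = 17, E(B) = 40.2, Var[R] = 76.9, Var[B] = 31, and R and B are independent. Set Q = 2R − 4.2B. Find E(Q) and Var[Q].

E(Q) = 2·E(R) + (-4.2)·E(B) = 2·17 + (-4.2)·40.2 = -134.84.
Var[Q] = a²·Var[R] + b²·Var[B] + 2ab·covariance of R and B with a = 2, b = -4.2.
Independence gives covariance of R and B = 0.
= 2²·76.9 + (-4.2)²·31 + 2·2·(-4.2)·0
= 307.6 + 546.84 + 0 = 854.44.

E(Q) = -134.84, Var[Q] = 854.44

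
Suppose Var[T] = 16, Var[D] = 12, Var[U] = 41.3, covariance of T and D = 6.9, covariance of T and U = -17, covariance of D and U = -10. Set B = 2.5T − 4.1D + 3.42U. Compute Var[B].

Var[B] = 633.07132

Var[B] = a²·Var[T] + b²·Var[D] + c²·Var[U] + 2ab·covariance of T and D + 2ac·covariance of T and U + 2bc·covariance of D and U, with a = 2.5, b = -4.1, c = 3.42.
= 100 + 201.72 + 483.06132 + (-141.45) + (-290.7) + 280.44
= 633.07132.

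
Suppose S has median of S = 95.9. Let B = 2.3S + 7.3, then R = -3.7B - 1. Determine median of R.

median of B = 2.3·95.9 + 7.3 = 227.87.
median of R = (-3.7)·227.87 + (-1) = -844.119.

median of R = -844.119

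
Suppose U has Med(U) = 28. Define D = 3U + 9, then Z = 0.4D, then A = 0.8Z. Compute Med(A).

Med(D) = 3·28 + 9 = 93.
Med(Z) = 0.4·93 = 37.2.
Med(A) = 0.8·37.2 = 29.76.

Med(A) = 29.76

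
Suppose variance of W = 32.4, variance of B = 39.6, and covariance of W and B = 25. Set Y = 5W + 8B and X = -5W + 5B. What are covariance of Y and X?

By bilinearity, covariance of Y and X = ac·variance of W + bd·variance of B + (ad+bc)·covariance of W and B, with a=5, b=8, c=-5, d=5.
ac·variance of W = 5·(-5)·32.4 = -810
bd·variance of B = 8·5·39.6 = 1584
(ad+bc)·covariance of W and B = (-15)·25 = -375
covariance of Y and X = -810 + 1584 + (-375) = 399.

covariance of Y and X = 399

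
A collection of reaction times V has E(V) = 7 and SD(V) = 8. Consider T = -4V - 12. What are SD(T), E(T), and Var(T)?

SD(T) = 32, E(T) = -40, Var(T) = 1024

T = -4V - 12 is linear with a = -4, b = -12.
SD(T) = |a|·SD(V) = |-4|·8 = 32.
E(T) = a·E(V) + b = (-4)·7 + (-12) = -40.
Var(V) = 8² = 64.
Var(T) = a²·Var(V) = (-4)²·64 = 1024 (the additive constant -12 does not affect variance).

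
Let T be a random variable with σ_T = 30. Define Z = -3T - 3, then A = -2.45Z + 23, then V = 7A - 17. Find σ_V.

σ_V = 1543.5

σ_Z = |-3|·30 = 90.
σ_A = |-2.45|·90 = 220.5.
σ_V = |7|·220.5 = 1543.5.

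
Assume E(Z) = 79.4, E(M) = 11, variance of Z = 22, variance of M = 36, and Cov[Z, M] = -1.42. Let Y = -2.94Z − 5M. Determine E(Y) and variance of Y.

E(Y) = (-2.94)·E(Z) + (-5)·E(M) = (-2.94)·79.4 + (-5)·11 = -288.436.
variance of Y = a²·variance of Z + b²·variance of M + 2ab·Cov[Z, M] with a = -2.94, b = -5.
= (-2.94)²·22 + (-5)²·36 + 2·(-2.94)·(-5)·(-1.42)
= 190.1592 + 900 + (-41.748) = 1048.4112.

E(Y) = -288.436, variance of Y = 1048.4112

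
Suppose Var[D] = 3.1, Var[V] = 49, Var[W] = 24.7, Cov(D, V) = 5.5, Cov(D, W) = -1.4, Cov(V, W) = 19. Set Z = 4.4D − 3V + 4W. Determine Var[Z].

Var[Z] = a²·Var[D] + b²·Var[V] + c²·Var[W] + 2ab·Cov(D, V) + 2ac·Cov(D, W) + 2bc·Cov(V, W), with a = 4.4, b = -3, c = 4.
= 60.016 + 441 + 395.2 + (-145.2) + (-49.28) + (-456)
= 245.736.

Var[Z] = 245.736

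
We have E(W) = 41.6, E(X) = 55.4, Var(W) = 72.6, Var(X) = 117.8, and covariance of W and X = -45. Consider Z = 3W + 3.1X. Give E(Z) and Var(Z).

E(Z) = 296.54, Var(Z) = 948.458

E(Z) = 3·E(W) + 3.1·E(X) = 3·41.6 + 3.1·55.4 = 296.54.
Var(Z) = a²·Var(W) + b²·Var(X) + 2ab·covariance of W and X with a = 3, b = 3.1.
= 3²·72.6 + 3.1²·117.8 + 2·3·3.1·(-45)
= 653.4 + 1132.058 + (-837) = 948.458.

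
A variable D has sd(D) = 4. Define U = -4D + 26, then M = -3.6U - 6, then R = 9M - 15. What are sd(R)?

sd(R) = 518.4

sd(U) = |-4|·4 = 16.
sd(M) = |-3.6|·16 = 57.6.
sd(R) = |9|·57.6 = 518.4.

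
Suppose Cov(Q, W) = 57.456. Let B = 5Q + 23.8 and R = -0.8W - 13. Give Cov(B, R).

Cov(B, R) = -229.824

Cov(B, R) = a·c·Cov(Q, W) = 5·(-0.8)·57.456 = -229.824. Additive constants drop out.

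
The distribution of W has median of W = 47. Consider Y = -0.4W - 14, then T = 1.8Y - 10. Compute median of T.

median of Y = (-0.4)·47 + (-14) = -32.8.
median of T = 1.8·(-32.8) + (-10) = -69.04.

median of T = -69.04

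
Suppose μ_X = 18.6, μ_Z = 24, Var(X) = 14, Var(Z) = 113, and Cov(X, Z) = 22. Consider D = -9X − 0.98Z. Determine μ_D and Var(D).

μ_D = (-9)·μ_X + (-0.98)·μ_Z = (-9)·18.6 + (-0.98)·24 = -190.92.
Var(D) = a²·Var(X) + b²·Var(Z) + 2ab·Cov(X, Z) with a = -9, b = -0.98.
= (-9)²·14 + (-0.98)²·113 + 2·(-9)·(-0.98)·22
= 1134 + 108.5252 + 388.08 = 1630.6052.

μ_D = -190.92, Var(D) = 1630.6052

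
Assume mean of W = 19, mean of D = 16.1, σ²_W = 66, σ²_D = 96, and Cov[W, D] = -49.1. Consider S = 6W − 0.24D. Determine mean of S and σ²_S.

mean of S = 110.136, σ²_S = 2522.9376

mean of S = 6·mean of W + (-0.24)·mean of D = 6·19 + (-0.24)·16.1 = 110.136.
σ²_S = a²·σ²_W + b²·σ²_D + 2ab·Cov[W, D] with a = 6, b = -0.24.
= 6²·66 + (-0.24)²·96 + 2·6·(-0.24)·(-49.1)
= 2376 + 5.5296 + 141.408 = 2522.9376.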